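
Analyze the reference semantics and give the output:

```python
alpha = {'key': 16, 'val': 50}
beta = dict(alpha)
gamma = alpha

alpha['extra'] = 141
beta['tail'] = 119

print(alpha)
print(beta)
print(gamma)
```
{'key': 16, 'val': 50, 'extra': 141}
{'key': 16, 'val': 50, 'tail': 119}
{'key': 16, 'val': 50, 'extra': 141}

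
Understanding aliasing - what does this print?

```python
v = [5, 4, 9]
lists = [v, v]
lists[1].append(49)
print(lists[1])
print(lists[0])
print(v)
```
[5, 4, 9, 49]
[5, 4, 9, 49]
[5, 4, 9, 49]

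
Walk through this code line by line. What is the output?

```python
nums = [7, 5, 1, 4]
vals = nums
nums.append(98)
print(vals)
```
[7, 5, 1, 4, 98]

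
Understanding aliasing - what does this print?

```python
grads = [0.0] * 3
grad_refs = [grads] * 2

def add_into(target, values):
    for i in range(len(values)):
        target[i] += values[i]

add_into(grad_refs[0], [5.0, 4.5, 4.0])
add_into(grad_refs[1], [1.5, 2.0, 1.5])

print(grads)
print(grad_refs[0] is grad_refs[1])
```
[6.5, 6.5, 5.5]
True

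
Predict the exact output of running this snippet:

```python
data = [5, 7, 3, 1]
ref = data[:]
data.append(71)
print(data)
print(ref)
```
[5, 7, 3, 1, 71]
[5, 7, 3, 1]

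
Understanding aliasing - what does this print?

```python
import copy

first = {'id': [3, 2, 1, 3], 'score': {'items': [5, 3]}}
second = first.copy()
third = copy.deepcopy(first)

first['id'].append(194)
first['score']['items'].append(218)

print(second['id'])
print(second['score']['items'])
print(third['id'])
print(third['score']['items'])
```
[3, 2, 1, 3, 194]
[5, 3, 218]
[3, 2, 1, 3]
[5, 3]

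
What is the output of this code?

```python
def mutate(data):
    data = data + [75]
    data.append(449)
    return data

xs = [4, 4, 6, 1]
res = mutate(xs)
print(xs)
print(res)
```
[4, 4, 6, 1]
[4, 4, 6, 1, 75, 449]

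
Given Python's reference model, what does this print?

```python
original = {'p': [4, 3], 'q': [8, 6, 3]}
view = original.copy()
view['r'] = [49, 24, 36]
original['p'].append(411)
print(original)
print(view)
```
{'p': [4, 3, 411], 'q': [8, 6, 3]}
{'p': [4, 3, 411], 'q': [8, 6, 3], 'r': [49, 24, 36]}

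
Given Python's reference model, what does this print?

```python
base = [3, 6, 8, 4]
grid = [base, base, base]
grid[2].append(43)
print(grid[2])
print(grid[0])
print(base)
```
[3, 6, 8, 4, 43]
[3, 6, 8, 4, 43]
[3, 6, 8, 4, 43]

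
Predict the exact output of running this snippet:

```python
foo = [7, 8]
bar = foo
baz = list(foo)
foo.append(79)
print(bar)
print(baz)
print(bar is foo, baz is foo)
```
[7, 8, 79]
[7, 8]
True False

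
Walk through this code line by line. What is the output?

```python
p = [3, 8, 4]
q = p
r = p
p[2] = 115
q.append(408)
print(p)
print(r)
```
[3, 8, 115, 408]
[3, 8, 115, 408]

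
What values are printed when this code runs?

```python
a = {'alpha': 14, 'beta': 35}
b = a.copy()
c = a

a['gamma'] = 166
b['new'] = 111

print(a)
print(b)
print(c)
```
{'alpha': 14, 'beta': 35, 'gamma': 166}
{'alpha': 14, 'beta': 35, 'new': 111}
{'alpha': 14, 'beta': 35, 'gamma': 166}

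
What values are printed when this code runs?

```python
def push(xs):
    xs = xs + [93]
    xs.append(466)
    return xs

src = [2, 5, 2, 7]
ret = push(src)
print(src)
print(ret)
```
[2, 5, 2, 7]
[2, 5, 2, 7, 93, 466]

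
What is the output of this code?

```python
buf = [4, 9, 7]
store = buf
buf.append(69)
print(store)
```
[4, 9, 7, 69]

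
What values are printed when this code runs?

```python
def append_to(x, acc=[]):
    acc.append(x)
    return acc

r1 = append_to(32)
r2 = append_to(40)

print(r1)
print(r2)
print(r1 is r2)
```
[32, 40]
[32, 40]
True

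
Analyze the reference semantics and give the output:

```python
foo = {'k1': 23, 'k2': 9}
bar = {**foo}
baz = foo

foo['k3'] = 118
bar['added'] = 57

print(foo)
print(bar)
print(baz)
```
{'k1': 23, 'k2': 9, 'k3': 118}
{'k1': 23, 'k2': 9, 'added': 57}
{'k1': 23, 'k2': 9, 'k3': 118}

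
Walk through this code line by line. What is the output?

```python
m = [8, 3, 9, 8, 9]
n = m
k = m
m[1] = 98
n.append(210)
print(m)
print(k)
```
[8, 98, 9, 8, 9, 210]
[8, 98, 9, 8, 9, 210]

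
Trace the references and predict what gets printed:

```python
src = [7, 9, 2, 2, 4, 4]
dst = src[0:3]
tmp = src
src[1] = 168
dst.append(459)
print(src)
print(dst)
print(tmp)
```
[7, 168, 2, 2, 4, 4]
[7, 9, 2, 459]
[7, 168, 2, 2, 4, 4]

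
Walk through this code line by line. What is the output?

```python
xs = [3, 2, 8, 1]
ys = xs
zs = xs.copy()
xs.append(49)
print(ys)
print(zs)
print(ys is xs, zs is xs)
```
[3, 2, 8, 1, 49]
[3, 2, 8, 1]
True False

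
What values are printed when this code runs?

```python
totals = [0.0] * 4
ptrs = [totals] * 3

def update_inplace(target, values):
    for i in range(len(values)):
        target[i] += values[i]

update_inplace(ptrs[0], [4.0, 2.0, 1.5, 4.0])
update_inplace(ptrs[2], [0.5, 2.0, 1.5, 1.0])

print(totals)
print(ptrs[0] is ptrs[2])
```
[4.5, 4.0, 3.0, 5.0]
True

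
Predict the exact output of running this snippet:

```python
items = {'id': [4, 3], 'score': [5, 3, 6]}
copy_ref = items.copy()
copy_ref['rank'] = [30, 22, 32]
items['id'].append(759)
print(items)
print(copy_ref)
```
{'id': [4, 3, 759], 'score': [5, 3, 6]}
{'id': [4, 3, 759], 'score': [5, 3, 6], 'rank': [30, 22, 32]}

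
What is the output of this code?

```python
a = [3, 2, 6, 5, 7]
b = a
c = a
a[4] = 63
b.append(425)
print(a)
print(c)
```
[3, 2, 6, 5, 63, 425]
[3, 2, 6, 5, 63, 425]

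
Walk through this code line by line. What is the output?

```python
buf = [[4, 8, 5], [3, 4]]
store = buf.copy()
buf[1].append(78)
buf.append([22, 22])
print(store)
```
[[4, 8, 5], [3, 4, 78]]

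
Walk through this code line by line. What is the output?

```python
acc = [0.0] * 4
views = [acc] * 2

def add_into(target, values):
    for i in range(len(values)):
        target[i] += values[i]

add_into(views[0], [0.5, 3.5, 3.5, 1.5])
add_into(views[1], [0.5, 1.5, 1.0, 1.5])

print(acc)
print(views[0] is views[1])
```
[1.0, 5.0, 4.5, 3.0]
True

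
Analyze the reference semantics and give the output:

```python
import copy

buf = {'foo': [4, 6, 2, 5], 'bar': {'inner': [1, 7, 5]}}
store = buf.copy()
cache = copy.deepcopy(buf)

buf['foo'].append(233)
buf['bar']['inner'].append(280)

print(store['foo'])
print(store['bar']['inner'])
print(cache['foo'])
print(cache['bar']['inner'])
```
[4, 6, 2, 5, 233]
[1, 7, 5, 280]
[4, 6, 2, 5]
[1, 7, 5]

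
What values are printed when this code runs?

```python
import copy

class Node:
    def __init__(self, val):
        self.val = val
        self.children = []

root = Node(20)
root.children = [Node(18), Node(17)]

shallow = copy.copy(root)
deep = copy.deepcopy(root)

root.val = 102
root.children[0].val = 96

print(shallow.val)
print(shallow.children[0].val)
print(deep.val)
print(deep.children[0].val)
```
20
96
20
18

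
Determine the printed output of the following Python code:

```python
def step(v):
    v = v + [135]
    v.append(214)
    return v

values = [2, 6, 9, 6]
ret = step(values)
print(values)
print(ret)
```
[2, 6, 9, 6]
[2, 6, 9, 6, 135, 214]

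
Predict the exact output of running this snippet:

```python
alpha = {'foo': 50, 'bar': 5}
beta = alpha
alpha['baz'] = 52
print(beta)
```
{'foo': 50, 'bar': 5, 'baz': 52}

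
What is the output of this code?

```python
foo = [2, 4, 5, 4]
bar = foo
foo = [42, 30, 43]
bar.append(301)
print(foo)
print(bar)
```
[42, 30, 43]
[2, 4, 5, 4, 301]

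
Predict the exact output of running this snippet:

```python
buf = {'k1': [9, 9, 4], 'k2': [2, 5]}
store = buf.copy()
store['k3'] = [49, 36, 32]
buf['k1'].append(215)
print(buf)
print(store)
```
{'k1': [9, 9, 4, 215], 'k2': [2, 5]}
{'k1': [9, 9, 4, 215], 'k2': [2, 5], 'k3': [49, 36, 32]}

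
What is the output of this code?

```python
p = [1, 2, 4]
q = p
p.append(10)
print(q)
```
[1, 2, 4, 10]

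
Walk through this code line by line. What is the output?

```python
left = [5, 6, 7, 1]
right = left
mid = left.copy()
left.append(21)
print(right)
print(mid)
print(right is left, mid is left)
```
[5, 6, 7, 1, 21]
[5, 6, 7, 1]
True False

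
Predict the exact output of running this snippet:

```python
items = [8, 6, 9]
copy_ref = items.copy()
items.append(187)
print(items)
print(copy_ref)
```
[8, 6, 9, 187]
[8, 6, 9]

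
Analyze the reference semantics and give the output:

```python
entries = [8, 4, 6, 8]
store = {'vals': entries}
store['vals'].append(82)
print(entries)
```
[8, 4, 6, 8, 82]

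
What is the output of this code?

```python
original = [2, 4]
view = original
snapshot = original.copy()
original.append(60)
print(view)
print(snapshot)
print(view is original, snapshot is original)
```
[2, 4, 60]
[2, 4]
True False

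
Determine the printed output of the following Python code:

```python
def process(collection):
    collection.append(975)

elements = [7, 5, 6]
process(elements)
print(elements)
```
[7, 5, 6, 975]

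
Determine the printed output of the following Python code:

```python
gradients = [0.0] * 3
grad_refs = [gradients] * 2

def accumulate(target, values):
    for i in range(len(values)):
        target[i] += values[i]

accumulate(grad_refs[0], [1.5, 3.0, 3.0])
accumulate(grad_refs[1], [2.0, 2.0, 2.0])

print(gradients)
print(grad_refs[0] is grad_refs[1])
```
[3.5, 5.0, 5.0]
True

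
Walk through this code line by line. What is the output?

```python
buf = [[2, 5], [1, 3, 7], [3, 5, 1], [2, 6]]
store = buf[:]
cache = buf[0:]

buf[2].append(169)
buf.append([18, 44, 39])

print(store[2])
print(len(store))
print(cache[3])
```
[3, 5, 1, 169]
4
[2, 6]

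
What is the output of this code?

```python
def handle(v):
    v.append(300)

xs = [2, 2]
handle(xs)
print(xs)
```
[2, 2, 300]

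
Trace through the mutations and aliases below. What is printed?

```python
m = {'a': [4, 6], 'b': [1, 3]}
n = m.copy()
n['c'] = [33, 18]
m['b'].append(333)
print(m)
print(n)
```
{'a': [4, 6], 'b': [1, 3, 333]}
{'a': [4, 6], 'b': [1, 3, 333], 'c': [33, 18]}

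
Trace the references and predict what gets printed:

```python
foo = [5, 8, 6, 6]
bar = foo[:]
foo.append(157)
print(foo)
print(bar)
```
[5, 8, 6, 6, 157]
[5, 8, 6, 6]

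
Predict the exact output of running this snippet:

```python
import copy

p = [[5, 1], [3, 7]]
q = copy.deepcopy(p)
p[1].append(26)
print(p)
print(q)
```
[[5, 1], [3, 7, 26]]
[[5, 1], [3, 7]]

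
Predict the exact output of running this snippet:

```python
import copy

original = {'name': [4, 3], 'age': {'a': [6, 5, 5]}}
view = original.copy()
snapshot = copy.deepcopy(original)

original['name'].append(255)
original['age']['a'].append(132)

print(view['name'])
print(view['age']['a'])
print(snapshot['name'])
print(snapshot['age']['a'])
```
[4, 3, 255]
[6, 5, 5, 132]
[4, 3]
[6, 5, 5]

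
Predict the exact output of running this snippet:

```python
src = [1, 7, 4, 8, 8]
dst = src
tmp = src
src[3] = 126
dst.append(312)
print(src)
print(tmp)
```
[1, 7, 4, 126, 8, 312]
[1, 7, 4, 126, 8, 312]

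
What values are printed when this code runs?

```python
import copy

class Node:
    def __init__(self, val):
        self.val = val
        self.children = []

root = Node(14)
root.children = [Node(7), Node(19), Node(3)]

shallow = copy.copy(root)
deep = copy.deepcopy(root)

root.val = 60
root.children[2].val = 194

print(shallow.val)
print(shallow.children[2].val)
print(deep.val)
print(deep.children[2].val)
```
14
194
14
3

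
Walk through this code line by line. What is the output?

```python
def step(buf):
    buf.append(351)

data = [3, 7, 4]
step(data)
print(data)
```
[3, 7, 4, 351]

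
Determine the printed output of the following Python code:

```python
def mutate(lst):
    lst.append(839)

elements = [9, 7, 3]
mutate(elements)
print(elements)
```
[9, 7, 3, 839]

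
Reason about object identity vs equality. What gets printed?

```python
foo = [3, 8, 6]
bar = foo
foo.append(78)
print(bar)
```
[3, 8, 6, 78]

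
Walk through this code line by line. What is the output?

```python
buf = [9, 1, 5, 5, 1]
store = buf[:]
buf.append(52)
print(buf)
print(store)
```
[9, 1, 5, 5, 1, 52]
[9, 1, 5, 5, 1]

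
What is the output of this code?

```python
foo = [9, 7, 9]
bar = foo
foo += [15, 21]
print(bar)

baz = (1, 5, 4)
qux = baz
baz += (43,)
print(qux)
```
[9, 7, 9, 15, 21]
(1, 5, 4)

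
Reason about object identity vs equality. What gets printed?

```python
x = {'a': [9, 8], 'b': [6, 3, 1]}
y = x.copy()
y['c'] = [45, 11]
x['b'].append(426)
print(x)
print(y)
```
{'a': [9, 8], 'b': [6, 3, 1, 426]}
{'a': [9, 8], 'b': [6, 3, 1, 426], 'c': [45, 11]}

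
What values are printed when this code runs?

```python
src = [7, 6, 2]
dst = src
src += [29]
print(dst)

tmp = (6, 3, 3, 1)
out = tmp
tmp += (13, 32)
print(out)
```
[7, 6, 2, 29]
(6, 3, 3, 1)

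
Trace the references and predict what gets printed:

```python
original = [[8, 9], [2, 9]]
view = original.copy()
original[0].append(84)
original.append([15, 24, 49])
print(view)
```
[[8, 9, 84], [2, 9]]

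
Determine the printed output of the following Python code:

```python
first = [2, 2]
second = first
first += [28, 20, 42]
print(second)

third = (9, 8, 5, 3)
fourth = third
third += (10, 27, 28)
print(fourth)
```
[2, 2, 28, 20, 42]
(9, 8, 5, 3)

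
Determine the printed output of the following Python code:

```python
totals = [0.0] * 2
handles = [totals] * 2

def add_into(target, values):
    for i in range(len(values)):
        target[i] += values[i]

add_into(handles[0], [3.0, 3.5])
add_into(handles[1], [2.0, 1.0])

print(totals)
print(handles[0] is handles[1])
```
[5.0, 4.5]
True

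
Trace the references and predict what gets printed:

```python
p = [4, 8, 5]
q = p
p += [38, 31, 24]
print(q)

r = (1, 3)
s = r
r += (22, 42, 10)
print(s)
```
[4, 8, 5, 38, 31, 24]
(1, 3)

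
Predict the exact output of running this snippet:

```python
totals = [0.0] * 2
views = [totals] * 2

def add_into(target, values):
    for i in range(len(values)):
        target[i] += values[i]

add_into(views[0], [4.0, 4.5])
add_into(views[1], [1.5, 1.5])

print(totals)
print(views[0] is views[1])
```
[5.5, 6.0]
True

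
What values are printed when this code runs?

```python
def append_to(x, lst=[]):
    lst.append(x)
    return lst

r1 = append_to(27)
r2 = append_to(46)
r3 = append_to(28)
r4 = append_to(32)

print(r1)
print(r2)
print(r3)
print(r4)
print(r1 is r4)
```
[27, 46, 28, 32]
[27, 46, 28, 32]
[27, 46, 28, 32]
[27, 46, 28, 32]
True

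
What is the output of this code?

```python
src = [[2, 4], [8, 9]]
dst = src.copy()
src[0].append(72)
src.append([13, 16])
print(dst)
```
[[2, 4, 72], [8, 9]]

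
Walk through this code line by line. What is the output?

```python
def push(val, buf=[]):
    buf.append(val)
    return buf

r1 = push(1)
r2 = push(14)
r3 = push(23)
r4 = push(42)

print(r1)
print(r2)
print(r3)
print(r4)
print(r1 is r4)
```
[1, 14, 23, 42]
[1, 14, 23, 42]
[1, 14, 23, 42]
[1, 14, 23, 42]
True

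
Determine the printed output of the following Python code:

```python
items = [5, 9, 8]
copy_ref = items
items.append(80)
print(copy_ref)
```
[5, 9, 8, 80]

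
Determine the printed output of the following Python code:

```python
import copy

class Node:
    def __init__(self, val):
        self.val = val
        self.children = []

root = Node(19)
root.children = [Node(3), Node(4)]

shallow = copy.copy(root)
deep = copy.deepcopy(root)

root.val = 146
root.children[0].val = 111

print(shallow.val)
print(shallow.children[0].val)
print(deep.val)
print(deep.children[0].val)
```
19
111
19
3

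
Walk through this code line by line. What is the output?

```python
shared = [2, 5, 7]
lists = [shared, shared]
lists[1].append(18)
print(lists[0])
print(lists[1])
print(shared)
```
[2, 5, 7, 18]
[2, 5, 7, 18]
[2, 5, 7, 18]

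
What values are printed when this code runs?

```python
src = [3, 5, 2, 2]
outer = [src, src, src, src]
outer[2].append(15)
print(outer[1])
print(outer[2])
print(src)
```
[3, 5, 2, 2, 15]
[3, 5, 2, 2, 15]
[3, 5, 2, 2, 15]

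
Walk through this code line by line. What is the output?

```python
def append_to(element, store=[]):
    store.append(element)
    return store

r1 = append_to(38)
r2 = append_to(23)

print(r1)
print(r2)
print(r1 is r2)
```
[38, 23]
[38, 23]
True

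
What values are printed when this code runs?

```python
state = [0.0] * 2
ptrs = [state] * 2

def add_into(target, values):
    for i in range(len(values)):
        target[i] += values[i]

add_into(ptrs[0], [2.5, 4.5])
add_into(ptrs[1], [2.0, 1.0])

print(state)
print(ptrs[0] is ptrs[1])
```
[4.5, 5.5]
True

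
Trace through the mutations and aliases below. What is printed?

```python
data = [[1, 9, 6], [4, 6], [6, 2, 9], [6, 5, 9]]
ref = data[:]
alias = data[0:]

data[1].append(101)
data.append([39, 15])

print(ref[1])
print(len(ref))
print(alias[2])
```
[4, 6, 101]
4
[6, 2, 9]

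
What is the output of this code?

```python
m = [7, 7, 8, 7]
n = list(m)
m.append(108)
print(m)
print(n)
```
[7, 7, 8, 7, 108]
[7, 7, 8, 7]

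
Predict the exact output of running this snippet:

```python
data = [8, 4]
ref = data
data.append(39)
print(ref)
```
[8, 4, 39]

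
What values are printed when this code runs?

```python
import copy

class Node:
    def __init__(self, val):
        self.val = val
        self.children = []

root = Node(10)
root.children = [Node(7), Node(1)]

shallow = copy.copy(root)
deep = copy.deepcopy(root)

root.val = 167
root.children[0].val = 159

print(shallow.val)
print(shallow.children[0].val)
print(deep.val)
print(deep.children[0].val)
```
10
159
10
7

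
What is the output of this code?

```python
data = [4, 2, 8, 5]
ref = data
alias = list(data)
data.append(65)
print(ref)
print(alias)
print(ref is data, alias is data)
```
[4, 2, 8, 5, 65]
[4, 2, 8, 5]
True False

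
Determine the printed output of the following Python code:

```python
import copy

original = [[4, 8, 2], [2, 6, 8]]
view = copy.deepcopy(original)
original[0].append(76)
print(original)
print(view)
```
[[4, 8, 2, 76], [2, 6, 8]]
[[4, 8, 2], [2, 6, 8]]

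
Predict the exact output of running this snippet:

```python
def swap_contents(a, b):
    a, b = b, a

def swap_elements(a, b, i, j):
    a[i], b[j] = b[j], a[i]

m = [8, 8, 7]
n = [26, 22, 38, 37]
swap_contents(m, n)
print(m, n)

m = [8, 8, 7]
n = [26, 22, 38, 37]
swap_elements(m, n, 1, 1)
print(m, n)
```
[8, 8, 7] [26, 22, 38, 37]
[8, 22, 7] [26, 8, 38, 37]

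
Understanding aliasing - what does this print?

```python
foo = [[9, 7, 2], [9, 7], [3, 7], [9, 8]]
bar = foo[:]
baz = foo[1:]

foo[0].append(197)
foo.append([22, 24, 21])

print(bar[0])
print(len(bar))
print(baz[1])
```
[9, 7, 2, 197]
4
[3, 7]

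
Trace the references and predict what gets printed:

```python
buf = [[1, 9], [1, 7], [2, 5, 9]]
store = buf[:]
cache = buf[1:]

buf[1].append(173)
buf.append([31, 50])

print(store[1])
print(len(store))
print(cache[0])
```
[1, 7, 173]
3
[1, 7, 173]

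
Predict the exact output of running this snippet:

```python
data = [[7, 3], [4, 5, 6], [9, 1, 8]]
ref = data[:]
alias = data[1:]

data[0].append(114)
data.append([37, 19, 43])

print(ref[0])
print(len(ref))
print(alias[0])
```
[7, 3, 114]
3
[4, 5, 6]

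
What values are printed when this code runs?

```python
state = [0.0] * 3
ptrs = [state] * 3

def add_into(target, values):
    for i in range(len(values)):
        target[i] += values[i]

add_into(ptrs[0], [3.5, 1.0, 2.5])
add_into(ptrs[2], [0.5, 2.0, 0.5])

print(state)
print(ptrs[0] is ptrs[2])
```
[4.0, 3.0, 3.0]
True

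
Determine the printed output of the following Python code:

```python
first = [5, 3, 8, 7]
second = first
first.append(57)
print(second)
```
[5, 3, 8, 7, 57]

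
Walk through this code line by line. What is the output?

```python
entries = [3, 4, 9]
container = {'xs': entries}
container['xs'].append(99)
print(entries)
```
[3, 4, 9, 99]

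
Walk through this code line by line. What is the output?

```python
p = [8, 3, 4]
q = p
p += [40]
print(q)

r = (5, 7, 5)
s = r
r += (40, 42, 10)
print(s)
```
[8, 3, 4, 40]
(5, 7, 5)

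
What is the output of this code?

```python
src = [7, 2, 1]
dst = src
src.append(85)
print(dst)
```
[7, 2, 1, 85]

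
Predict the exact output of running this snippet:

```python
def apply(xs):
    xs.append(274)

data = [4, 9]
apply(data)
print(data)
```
[4, 9, 274]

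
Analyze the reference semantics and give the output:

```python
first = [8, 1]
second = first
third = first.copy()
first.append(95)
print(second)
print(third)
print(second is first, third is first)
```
[8, 1, 95]
[8, 1]
True False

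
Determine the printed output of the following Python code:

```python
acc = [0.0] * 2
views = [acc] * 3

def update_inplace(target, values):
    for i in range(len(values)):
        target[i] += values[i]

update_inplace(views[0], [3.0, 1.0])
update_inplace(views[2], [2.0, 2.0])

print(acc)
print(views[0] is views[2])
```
[5.0, 3.0]
True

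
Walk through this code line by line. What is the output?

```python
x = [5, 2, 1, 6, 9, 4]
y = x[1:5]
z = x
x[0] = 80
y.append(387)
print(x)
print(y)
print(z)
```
[80, 2, 1, 6, 9, 4]
[2, 1, 6, 9, 387]
[80, 2, 1, 6, 9, 4]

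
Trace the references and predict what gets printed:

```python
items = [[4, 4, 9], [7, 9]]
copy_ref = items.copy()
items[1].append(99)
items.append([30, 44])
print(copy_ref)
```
[[4, 4, 9], [7, 9, 99]]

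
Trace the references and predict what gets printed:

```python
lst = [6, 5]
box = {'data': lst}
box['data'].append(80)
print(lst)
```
[6, 5, 80]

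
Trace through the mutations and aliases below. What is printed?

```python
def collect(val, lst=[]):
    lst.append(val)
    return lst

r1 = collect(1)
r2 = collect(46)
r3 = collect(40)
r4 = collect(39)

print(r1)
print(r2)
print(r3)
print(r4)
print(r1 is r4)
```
[1, 46, 40, 39]
[1, 46, 40, 39]
[1, 46, 40, 39]
[1, 46, 40, 39]
True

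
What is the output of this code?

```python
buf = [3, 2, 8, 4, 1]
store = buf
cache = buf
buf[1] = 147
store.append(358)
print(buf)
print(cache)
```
[3, 147, 8, 4, 1, 358]
[3, 147, 8, 4, 1, 358]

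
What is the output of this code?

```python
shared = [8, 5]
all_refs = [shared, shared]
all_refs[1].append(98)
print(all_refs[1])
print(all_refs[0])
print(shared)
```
[8, 5, 98]
[8, 5, 98]
[8, 5, 98]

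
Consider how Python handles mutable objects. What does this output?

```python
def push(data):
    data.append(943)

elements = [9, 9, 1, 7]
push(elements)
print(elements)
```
[9, 9, 1, 7, 943]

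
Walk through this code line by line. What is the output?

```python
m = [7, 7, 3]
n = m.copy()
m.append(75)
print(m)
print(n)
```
[7, 7, 3, 75]
[7, 7, 3]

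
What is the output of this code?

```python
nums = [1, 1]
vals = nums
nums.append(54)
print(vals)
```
[1, 1, 54]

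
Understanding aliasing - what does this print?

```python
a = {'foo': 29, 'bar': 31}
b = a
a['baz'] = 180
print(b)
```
{'foo': 29, 'bar': 31, 'baz': 180}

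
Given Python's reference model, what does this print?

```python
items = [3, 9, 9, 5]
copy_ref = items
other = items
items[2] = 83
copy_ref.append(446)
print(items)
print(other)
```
[3, 9, 83, 5, 446]
[3, 9, 83, 5, 446]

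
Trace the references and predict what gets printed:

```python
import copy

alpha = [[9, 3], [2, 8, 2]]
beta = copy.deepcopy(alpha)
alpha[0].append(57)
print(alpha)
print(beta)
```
[[9, 3, 57], [2, 8, 2]]
[[9, 3], [2, 8, 2]]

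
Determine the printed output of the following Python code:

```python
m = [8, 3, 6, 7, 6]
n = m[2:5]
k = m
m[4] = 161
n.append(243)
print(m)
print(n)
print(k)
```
[8, 3, 6, 7, 161]
[6, 7, 6, 243]
[8, 3, 6, 7, 161]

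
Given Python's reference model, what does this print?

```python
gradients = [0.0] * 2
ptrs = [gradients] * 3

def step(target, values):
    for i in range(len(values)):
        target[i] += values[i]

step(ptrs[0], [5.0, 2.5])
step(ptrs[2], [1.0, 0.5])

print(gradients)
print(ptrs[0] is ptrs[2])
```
[6.0, 3.0]
True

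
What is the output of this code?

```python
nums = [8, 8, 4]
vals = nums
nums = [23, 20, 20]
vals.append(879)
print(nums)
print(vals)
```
[23, 20, 20]
[8, 8, 4, 879]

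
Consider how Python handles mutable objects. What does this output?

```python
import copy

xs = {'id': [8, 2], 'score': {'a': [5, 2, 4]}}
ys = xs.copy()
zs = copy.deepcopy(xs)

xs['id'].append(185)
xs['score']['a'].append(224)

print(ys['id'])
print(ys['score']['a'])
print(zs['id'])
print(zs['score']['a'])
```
[8, 2, 185]
[5, 2, 4, 224]
[8, 2]
[5, 2, 4]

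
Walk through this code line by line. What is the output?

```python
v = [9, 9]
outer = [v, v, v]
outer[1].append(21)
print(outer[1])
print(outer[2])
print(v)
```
[9, 9, 21]
[9, 9, 21]
[9, 9, 21]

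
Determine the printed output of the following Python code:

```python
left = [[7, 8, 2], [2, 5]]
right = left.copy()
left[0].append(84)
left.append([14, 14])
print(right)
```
[[7, 8, 2, 84], [2, 5]]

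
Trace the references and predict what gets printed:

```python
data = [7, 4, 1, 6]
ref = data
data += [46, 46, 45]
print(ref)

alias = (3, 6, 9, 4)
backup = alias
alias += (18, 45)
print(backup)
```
[7, 4, 1, 6, 46, 46, 45]
(3, 6, 9, 4)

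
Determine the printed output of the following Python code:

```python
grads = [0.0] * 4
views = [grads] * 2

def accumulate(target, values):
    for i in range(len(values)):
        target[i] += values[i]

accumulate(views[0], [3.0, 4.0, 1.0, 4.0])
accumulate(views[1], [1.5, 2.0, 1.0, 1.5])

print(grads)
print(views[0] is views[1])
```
[4.5, 6.0, 2.0, 5.5]
True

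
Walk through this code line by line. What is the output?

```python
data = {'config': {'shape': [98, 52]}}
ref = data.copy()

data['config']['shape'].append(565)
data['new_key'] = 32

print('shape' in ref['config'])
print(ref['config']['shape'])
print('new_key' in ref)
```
True
[98, 52, 565]
False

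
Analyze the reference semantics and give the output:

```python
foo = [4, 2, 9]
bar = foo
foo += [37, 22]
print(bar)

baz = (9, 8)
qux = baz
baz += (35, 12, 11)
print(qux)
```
[4, 2, 9, 37, 22]
(9, 8)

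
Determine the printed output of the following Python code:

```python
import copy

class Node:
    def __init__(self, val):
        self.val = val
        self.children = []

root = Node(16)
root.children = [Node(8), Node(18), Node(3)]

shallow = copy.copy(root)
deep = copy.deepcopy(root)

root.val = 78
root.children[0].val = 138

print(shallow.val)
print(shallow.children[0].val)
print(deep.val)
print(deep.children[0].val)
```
16
138
16
8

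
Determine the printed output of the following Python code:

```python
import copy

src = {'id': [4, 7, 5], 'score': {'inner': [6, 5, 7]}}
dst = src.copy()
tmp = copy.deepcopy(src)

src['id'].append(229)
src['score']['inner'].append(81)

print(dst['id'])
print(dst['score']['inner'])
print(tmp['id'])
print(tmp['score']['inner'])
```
[4, 7, 5, 229]
[6, 5, 7, 81]
[4, 7, 5]
[6, 5, 7]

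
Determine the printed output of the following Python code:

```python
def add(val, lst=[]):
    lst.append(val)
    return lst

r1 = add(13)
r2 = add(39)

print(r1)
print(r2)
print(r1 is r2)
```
[13, 39]
[13, 39]
True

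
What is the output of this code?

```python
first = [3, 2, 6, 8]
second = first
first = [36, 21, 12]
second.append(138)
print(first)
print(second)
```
[36, 21, 12]
[3, 2, 6, 8, 138]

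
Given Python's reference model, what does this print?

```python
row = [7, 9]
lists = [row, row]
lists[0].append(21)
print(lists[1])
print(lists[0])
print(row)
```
[7, 9, 21]
[7, 9, 21]
[7, 9, 21]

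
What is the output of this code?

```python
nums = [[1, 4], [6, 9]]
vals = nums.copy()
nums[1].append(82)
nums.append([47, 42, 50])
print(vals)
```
[[1, 4], [6, 9, 82]]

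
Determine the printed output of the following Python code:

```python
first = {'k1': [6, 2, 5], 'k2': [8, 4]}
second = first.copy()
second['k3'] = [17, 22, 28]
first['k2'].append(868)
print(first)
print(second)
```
{'k1': [6, 2, 5], 'k2': [8, 4, 868]}
{'k1': [6, 2, 5], 'k2': [8, 4, 868], 'k3': [17, 22, 28]}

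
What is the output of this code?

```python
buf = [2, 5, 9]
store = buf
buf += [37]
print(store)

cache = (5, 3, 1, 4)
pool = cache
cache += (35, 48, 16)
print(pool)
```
[2, 5, 9, 37]
(5, 3, 1, 4)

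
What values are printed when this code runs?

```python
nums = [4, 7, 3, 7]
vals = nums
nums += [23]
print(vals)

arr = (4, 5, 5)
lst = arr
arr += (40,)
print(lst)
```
[4, 7, 3, 7, 23]
(4, 5, 5)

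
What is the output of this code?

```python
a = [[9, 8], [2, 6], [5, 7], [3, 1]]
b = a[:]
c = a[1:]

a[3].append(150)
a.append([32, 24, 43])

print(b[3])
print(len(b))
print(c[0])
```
[3, 1, 150]
4
[2, 6]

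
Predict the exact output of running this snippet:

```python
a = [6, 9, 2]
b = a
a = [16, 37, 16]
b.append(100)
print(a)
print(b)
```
[16, 37, 16]
[6, 9, 2, 100]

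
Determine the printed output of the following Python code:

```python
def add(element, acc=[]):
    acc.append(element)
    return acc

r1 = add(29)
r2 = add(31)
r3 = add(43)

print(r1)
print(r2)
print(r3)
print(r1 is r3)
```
[29, 31, 43]
[29, 31, 43]
[29, 31, 43]
True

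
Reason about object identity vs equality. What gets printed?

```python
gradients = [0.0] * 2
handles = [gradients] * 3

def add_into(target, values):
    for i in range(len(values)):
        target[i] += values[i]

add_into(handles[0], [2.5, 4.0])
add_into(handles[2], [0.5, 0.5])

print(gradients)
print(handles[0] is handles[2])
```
[3.0, 4.5]
True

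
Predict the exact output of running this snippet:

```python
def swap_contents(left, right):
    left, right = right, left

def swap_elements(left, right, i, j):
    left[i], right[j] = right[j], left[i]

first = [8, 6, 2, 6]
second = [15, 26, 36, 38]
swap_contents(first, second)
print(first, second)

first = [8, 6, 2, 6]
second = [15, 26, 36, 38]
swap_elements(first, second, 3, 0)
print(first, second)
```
[8, 6, 2, 6] [15, 26, 36, 38]
[8, 6, 2, 15] [6, 26, 36, 38]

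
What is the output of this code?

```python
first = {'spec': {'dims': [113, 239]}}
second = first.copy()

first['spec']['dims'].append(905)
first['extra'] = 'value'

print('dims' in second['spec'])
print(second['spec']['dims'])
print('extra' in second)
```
True
[113, 239, 905]
False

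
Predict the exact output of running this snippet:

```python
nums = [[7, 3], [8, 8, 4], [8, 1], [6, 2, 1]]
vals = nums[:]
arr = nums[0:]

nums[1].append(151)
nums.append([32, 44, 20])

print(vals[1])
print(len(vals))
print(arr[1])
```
[8, 8, 4, 151]
4
[8, 8, 4, 151]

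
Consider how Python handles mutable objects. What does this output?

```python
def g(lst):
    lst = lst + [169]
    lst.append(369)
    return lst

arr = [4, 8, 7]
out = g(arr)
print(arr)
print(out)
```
[4, 8, 7]
[4, 8, 7, 169, 369]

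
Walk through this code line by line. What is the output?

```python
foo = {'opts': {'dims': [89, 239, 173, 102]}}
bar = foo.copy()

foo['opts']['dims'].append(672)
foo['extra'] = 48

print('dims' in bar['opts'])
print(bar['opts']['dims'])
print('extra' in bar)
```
True
[89, 239, 173, 102, 672]
False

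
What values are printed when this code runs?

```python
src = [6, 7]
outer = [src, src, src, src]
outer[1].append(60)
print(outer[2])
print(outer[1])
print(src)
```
[6, 7, 60]
[6, 7, 60]
[6, 7, 60]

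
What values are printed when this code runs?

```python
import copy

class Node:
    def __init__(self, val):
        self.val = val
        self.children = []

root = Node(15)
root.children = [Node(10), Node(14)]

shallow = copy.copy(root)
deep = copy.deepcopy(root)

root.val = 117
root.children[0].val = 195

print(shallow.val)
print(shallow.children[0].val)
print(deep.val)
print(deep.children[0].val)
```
15
195
15
10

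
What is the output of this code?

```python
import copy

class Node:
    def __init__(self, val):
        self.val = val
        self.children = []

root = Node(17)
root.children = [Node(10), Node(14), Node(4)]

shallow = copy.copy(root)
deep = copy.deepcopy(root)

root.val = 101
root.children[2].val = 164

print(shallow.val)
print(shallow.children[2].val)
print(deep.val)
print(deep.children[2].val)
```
17
164
17
4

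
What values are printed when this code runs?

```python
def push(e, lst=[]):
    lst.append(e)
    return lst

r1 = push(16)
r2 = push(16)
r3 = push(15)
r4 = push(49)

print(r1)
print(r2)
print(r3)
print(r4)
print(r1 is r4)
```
[16, 16, 15, 49]
[16, 16, 15, 49]
[16, 16, 15, 49]
[16, 16, 15, 49]
True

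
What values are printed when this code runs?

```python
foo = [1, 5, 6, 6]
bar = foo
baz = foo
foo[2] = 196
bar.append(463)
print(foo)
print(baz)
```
[1, 5, 196, 6, 463]
[1, 5, 196, 6, 463]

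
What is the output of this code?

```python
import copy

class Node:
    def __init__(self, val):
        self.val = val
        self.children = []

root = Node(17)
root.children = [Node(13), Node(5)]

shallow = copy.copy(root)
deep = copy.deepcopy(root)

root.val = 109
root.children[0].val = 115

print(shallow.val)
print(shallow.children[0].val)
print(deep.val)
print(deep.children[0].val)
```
17
115
17
13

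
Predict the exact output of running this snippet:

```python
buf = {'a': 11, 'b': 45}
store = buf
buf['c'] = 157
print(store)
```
{'a': 11, 'b': 45, 'c': 157}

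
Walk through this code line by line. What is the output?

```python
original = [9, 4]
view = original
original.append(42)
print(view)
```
[9, 4, 42]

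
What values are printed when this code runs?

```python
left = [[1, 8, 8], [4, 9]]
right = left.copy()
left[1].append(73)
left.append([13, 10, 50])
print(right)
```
[[1, 8, 8], [4, 9, 73]]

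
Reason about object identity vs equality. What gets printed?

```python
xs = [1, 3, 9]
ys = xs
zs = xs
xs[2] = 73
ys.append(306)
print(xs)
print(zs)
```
[1, 3, 73, 306]
[1, 3, 73, 306]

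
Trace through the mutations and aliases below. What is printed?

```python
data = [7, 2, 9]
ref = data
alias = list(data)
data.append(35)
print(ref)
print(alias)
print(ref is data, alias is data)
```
[7, 2, 9, 35]
[7, 2, 9]
True False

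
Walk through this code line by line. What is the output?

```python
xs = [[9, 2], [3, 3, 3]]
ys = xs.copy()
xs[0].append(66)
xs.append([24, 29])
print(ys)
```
[[9, 2, 66], [3, 3, 3]]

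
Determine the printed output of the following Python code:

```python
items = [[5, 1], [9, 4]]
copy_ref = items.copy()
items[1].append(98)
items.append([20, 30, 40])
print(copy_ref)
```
[[5, 1], [9, 4, 98]]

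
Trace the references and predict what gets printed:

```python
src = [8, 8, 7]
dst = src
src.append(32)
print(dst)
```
[8, 8, 7, 32]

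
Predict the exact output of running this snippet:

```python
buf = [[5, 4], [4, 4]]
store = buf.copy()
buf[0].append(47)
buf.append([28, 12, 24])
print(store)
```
[[5, 4, 47], [4, 4]]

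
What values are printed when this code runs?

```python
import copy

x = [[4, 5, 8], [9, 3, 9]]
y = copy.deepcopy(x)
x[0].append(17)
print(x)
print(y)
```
[[4, 5, 8, 17], [9, 3, 9]]
[[4, 5, 8], [9, 3, 9]]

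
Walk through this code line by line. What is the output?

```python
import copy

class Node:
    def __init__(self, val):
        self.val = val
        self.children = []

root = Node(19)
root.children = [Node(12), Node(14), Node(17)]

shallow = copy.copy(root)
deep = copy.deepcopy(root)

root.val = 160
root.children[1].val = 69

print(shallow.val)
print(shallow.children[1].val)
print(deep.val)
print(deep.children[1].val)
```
19
69
19
14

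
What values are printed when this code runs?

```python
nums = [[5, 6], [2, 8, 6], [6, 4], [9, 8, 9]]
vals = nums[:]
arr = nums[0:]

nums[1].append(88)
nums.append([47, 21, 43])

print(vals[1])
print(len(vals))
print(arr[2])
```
[2, 8, 6, 88]
4
[6, 4]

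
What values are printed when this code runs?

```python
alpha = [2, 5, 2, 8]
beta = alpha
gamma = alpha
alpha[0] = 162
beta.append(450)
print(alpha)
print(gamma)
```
[162, 5, 2, 8, 450]
[162, 5, 2, 8, 450]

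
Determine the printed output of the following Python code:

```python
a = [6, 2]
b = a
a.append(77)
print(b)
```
[6, 2, 77]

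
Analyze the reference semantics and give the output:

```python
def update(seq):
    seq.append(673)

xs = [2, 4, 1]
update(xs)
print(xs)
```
[2, 4, 1, 673]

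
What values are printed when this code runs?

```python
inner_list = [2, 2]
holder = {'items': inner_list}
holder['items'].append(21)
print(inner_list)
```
[2, 2, 21]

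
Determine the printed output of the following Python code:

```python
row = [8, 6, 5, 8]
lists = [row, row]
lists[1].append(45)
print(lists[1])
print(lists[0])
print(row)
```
[8, 6, 5, 8, 45]
[8, 6, 5, 8, 45]
[8, 6, 5, 8, 45]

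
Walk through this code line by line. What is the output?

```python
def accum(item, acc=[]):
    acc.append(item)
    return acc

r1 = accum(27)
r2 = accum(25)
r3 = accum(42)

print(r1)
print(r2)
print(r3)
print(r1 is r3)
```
[27, 25, 42]
[27, 25, 42]
[27, 25, 42]
True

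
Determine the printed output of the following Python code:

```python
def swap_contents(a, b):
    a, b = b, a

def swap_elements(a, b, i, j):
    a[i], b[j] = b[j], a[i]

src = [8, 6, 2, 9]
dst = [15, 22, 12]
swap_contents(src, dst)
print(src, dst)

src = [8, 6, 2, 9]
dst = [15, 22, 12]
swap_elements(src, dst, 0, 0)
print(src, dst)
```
[8, 6, 2, 9] [15, 22, 12]
[15, 6, 2, 9] [8, 22, 12]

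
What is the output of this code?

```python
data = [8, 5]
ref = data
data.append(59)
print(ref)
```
[8, 5, 59]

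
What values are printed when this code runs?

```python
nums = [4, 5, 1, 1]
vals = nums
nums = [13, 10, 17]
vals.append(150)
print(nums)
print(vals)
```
[13, 10, 17]
[4, 5, 1, 1, 150]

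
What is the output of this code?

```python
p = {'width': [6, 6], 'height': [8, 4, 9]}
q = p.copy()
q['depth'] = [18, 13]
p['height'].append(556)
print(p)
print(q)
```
{'width': [6, 6], 'height': [8, 4, 9, 556]}
{'width': [6, 6], 'height': [8, 4, 9, 556], 'depth': [18, 13]}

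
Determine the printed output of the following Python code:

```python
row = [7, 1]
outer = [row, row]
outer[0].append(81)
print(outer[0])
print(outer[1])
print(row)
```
[7, 1, 81]
[7, 1, 81]
[7, 1, 81]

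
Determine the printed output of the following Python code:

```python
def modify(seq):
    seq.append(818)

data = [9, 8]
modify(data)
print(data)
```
[9, 8, 818]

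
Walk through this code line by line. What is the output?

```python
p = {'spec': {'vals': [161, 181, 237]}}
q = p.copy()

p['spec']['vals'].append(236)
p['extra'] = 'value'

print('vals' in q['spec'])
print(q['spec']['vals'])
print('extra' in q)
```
True
[161, 181, 237, 236]
False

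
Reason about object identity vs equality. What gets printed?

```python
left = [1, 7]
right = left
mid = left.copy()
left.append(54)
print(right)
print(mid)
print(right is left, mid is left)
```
[1, 7, 54]
[1, 7]
True False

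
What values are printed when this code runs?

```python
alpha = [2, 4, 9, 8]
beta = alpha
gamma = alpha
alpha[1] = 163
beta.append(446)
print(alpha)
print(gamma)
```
[2, 163, 9, 8, 446]
[2, 163, 9, 8, 446]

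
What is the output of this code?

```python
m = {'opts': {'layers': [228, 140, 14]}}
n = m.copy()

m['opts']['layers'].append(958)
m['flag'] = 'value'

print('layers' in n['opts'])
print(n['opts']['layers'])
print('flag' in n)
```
True
[228, 140, 14, 958]
False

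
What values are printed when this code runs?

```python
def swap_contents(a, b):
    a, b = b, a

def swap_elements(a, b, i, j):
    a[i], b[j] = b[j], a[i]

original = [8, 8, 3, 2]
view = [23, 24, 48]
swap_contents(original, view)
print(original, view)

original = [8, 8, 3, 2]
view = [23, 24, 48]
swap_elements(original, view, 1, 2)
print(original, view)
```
[8, 8, 3, 2] [23, 24, 48]
[8, 48, 3, 2] [23, 24, 8]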